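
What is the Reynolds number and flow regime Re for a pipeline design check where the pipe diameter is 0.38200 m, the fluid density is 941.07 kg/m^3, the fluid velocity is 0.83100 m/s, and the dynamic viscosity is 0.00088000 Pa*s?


Step 1: Re = rho*vel*D/mu = 941.07*0.831*0.382/0.00088 = 3.3947e+05
Step 2: Re = 3.3947e+05 > 4000, so flow is turbulent.
Re = 3.3947e+05 (turbulent)


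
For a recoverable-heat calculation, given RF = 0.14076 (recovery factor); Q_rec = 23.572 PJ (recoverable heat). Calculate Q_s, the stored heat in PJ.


Q_s = Q_rec / RF
Q_s = 23.572 / 0.14076
Q_s = 167.46 PJ


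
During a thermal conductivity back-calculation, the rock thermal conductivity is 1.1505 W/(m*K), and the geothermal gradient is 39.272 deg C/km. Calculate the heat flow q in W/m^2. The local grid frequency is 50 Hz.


q = k * grad / 1000
q = 1.1505 * 39.272 / 1000
q = 0.045182 W/m^2


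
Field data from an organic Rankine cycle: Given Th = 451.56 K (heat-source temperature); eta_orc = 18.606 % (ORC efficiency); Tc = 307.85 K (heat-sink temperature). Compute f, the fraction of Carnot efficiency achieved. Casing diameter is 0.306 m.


f = (eta_orc/100) / (1 - Tc/Th)
f = (18.606/100) / (1 - 307.85/451.56)
f = 0.58463


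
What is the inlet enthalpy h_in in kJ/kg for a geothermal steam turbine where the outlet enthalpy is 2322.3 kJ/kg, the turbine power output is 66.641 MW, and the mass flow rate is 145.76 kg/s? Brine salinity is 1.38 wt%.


h_in = h_out + P * 1000 / mdot
h_in = 2322.3 + 66.641 * 1000 / 145.76
h_in = 2779.5 kJ/kg


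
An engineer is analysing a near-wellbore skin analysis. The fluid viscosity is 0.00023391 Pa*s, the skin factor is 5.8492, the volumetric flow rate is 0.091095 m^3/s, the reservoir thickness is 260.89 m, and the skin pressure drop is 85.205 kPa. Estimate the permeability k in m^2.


k = S*q*mu / (2*pi*dP_s*1000*hr)
k = 5.8492*0.091095*0.00023391 / (2*pi*85.205*1000*260.89)
k = 8.9235e-13 m^2


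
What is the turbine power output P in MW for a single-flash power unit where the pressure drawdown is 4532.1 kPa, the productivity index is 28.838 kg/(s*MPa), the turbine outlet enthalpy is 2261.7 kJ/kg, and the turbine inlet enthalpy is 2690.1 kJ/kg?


Step 1: mdot = PI * dP / 1000 = 28.838 * 4532.1 / 1000 = 130.6967 kg/s
Step 2: P = mdot*(h_in - h_out)/1000 = 130.6967*(2690.1 - 2261.7)/1000 = 55.990 MW
P = 55.990 MW


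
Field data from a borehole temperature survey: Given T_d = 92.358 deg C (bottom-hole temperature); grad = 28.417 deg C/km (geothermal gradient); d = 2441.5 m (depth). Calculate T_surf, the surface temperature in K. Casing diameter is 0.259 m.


T_surf = T_d - grad * d / 1000
T_surf = 92.358 - 28.417 * 2441.5 / 1000
T_surf = 22.97789 deg C
Convert to K: 22.97789 + 273.15 = 296.13 K
T_surf = 296.13 K


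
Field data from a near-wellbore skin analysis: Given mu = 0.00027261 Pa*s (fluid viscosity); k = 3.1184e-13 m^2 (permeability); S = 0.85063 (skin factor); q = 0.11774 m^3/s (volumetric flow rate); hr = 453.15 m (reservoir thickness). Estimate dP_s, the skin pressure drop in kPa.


dP_s = S * q * mu / (2*pi*k*hr) / 1000
dP_s = 0.85063 * 0.11774 * 0.00027261 / (2*pi*3.1184e-13*453.15) / 1000
dP_s = 30.751 kPa


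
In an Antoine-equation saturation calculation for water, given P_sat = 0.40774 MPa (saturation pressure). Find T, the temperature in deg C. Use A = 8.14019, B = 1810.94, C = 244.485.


T = B / (A - log10(P_sat * 760 / 0.101325)) - C
T = 1810.94 / (8.14019 - log10(0.40774 * 760 / 0.101325)) - 244.485
T = 144.57 deg C


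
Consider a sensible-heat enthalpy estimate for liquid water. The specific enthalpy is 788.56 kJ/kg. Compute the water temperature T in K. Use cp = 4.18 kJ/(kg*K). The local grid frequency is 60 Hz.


T = h / cp
T = 788.56 / 4.18
T = 188.6507 deg C
Convert to K: 188.6507 + 273.15 = 461.80 K
T = 461.80 K


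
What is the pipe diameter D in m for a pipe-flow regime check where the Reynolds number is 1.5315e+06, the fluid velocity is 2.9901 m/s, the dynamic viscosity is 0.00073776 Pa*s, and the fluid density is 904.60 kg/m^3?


D = Re * mu / (rho * vel)
D = 1.5315e+06 * 0.00073776 / (904.60 * 2.9901)
D = 0.41772 m


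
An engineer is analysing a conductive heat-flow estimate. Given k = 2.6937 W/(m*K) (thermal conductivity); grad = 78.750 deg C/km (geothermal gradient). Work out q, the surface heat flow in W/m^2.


q = k * grad / 1000
q = 2.6937 * 78.750 / 1000
q = 0.21213 W/m^2


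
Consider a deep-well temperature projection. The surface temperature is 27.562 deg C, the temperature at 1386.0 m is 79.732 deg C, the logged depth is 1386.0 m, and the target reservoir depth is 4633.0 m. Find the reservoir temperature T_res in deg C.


Step 1: grad = (T_d1 - T_surf)/d1 * 1000 = (79.732 - 27.562)/1386.0 * 1000 = 37.64069 deg C/km
Step 2: T_res = T_surf + grad*d2/1000 = 27.562 + 37.64069*4633.0/1000 = 201.95 deg C
T_res = 201.95 deg C


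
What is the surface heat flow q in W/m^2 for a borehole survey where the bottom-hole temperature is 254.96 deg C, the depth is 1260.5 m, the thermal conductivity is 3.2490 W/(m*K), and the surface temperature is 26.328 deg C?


Step 1: grad = (T_d - T_surf)/d * 1000 = (254.96 - 26.328)/1260.5 * 1000 = 181.3820 deg C/km
Step 2: q = k * grad / 1000 = 3.249 * 181.3820 / 1000 = 0.58931 W/m^2
q = 0.58931 W/m^2


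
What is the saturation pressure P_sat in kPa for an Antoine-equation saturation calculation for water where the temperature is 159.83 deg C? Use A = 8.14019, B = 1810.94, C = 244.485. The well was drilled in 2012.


P_sat = 10^(A - B/(C + T)) / 760 * 0.101325
P_sat = 10^(8.14019 - 1810.94/(244.485 + 159.83)) / 760 * 0.101325
P_sat = 0.6110273 MPa
Convert: 0.6110273 MPa * 1000.0 = 611.03 kPa
P_sat = 611.03 kPa


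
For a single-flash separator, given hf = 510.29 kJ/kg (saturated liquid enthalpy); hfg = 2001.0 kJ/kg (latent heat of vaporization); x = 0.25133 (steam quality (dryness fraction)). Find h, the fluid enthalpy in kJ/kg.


h = hf + x * hfg
h = 510.29 + 0.25133 * 2001.0
h = 1013.2 kJ/kg


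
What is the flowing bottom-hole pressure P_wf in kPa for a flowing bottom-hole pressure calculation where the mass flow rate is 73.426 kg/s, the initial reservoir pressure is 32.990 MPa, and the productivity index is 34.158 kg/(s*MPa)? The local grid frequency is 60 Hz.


P_wf = P_i - mdot / PI
P_wf = 32.990 - 73.426 / 34.158
P_wf = 30.84040 MPa
Convert: 30.84040 MPa * 1000.0 = 30840 kPa
P_wf = 30840 kPa


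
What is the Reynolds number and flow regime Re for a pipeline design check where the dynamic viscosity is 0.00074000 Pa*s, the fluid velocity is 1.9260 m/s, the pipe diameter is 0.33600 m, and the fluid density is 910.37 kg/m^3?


Step 1: Re = rho*vel*D/mu = 910.37*1.926*0.336/0.00074 = 7.9613e+05
Step 2: Re = 7.9613e+05 > 4000, so flow is turbulent.
Re = 7.9613e+05 (turbulent)


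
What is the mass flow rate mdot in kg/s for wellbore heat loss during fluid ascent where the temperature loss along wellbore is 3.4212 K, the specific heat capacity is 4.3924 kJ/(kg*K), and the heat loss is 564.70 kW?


mdot = Q_loss / (cp * dT)
mdot = 564.70 / (4.3924 * 3.4212)
mdot = 37.578 kg/s


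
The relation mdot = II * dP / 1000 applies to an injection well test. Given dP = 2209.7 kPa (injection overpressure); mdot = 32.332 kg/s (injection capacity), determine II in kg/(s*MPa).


II = mdot * 1000 / dP
II = 32.332 * 1000 / 2209.7
II = 14.632 kg/(s*MPa)


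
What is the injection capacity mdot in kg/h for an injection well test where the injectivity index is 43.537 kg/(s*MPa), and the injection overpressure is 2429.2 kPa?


mdot = II * dP / 1000
mdot = 43.537 * 2429.2 / 1000
mdot = 105.7601 kg/s
Convert: 105.7601 kg/s * 3600.0 = 3.8074e+05 kg/h
mdot = 3.8074e+05 kg/h


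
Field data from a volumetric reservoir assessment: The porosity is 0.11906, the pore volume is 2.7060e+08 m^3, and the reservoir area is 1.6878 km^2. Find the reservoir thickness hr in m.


hr = Vp / (A * 1e6 * phi)
hr = 2.7060e+08 / (1.6878 * 1e6 * 0.11906)
hr = 1346.6 m


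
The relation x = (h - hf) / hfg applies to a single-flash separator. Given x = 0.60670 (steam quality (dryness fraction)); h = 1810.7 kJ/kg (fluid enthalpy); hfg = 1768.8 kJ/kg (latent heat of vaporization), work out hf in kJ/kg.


hf = h - x * hfg
hf = 1810.7 - 0.60670 * 1768.8
hf = 737.57 kJ/kg


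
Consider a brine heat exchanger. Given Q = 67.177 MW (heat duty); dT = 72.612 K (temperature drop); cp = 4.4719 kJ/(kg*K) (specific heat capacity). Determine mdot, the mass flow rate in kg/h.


mdot = Q * 1000 / (cp * dT)
mdot = 67.177 * 1000 / (4.4719 * 72.612)
mdot = 206.8808 kg/s
Convert: 206.8808 kg/s * 3600.0 = 7.4477e+05 kg/h
mdot = 7.4477e+05 kg/h


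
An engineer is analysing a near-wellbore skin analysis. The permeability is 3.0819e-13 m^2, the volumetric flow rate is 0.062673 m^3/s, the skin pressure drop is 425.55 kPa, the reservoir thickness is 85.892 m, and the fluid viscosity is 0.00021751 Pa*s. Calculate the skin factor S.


S = dP_s * 1000 * 2*pi*k*hr / (q*mu)
S = 425.55 * 1000 * 2*pi*3.0819e-13*85.892 / (0.062673*0.00021751)
S = 5.1921


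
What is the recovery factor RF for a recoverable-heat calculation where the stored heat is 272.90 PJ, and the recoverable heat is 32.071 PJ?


RF = Q_rec / Q_s
RF = 32.071 / 272.90
RF = 0.11752


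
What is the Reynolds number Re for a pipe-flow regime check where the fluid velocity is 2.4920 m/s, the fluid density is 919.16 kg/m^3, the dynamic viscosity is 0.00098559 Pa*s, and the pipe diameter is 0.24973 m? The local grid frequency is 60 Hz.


Re = rho * vel * D / mu
Re = 919.16 * 2.4920 * 0.24973 / 0.00098559
Re = 5.8038e+05


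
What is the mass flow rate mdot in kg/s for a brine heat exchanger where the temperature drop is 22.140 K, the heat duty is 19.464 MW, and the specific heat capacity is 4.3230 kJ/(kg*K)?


mdot = Q * 1000 / (cp * dT)
mdot = 19.464 * 1000 / (4.3230 * 22.140)
mdot = 203.36 kg/s


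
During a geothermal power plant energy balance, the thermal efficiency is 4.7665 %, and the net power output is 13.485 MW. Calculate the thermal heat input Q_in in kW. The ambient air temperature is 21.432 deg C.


Q_in = W_net / (eta / 100)
Q_in = 13.485 / (4.7665 / 100)
Q_in = 282.9120 MW
Convert: 282.9120 MW * 1000.0 = 2.8291e+05 kW
Q_in = 2.8291e+05 kW


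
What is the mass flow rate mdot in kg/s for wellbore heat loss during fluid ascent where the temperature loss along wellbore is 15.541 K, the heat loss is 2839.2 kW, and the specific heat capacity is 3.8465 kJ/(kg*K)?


mdot = Q_loss / (cp * dT)
mdot = 2839.2 / (3.8465 * 15.541)
mdot = 47.495 kg/s


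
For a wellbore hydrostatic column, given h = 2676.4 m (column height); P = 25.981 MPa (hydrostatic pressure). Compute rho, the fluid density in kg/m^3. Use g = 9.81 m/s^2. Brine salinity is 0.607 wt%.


rho = P * 1e6 / (g * h)
rho = 25.981 * 1e6 / (9.81 * 2676.4)
rho = 989.55 kg/m^3


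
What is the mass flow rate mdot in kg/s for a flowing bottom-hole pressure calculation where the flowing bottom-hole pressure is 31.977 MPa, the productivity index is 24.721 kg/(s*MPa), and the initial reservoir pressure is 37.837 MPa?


mdot = (P_i - P_wf) * PI
mdot = (37.837 - 31.977) * 24.721
mdot = 144.87 kg/s


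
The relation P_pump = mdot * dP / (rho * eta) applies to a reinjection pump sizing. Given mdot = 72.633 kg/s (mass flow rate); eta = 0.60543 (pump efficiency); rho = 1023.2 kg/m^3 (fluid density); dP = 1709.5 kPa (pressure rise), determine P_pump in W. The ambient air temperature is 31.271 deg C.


P_pump = mdot * dP / (rho * eta)
P_pump = 72.633 * 1709.5 / (1023.2 * 0.60543)
P_pump = 200.4373 kW
Convert: 200.4373 kW * 1000.0 = 2.0044e+05 W
P_pump = 2.0044e+05 W


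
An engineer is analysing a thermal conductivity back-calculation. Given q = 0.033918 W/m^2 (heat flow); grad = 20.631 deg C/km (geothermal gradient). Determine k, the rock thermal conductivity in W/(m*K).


k = q / (grad / 1000)
k = 0.033918 / (20.631 / 1000)
k = 1.6440 W/(m*K)


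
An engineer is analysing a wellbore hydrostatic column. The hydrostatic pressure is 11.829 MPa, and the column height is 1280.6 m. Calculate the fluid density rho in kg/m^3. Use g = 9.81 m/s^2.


rho = P * 1e6 / (g * h)
rho = 11.829 * 1e6 / (9.81 * 1280.6)
rho = 941.60 kg/m^3


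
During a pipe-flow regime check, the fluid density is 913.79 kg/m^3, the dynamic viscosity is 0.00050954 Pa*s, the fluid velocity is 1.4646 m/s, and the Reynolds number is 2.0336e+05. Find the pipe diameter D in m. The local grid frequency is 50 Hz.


D = Re * mu / (rho * vel)
D = 2.0336e+05 * 0.00050954 / (913.79 * 1.4646)
D = 0.077424 m


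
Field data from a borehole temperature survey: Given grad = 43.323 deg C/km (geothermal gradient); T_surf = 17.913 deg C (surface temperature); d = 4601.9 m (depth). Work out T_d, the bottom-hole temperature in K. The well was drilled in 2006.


T_d = T_surf + grad * d / 1000
T_d = 17.913 + 43.323 * 4601.9 / 1000
T_d = 217.2811 deg C
Convert to K: 217.2811 + 273.15 = 490.43 K
T_d = 490.43 K


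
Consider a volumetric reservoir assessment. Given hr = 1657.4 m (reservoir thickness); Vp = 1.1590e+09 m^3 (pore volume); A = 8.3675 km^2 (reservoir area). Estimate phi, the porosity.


phi = Vp / (A * 1e6 * hr)
phi = 1.1590e+09 / (8.3675 * 1e6 * 1657.4)
phi = 0.083572


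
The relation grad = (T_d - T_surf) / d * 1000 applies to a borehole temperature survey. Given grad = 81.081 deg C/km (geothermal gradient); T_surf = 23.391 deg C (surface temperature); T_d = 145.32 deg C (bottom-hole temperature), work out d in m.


d = (T_d - T_surf) / grad * 1000
d = (145.32 - 23.391) / 81.081 * 1000
d = 1503.8 m


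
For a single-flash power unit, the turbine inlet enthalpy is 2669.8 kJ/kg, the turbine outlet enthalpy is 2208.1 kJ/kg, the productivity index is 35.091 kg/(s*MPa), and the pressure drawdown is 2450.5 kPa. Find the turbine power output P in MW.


Step 1: mdot = PI * dP / 1000 = 35.091 * 2450.5 / 1000 = 85.99050 kg/s
Step 2: P = mdot*(h_in - h_out)/1000 = 85.99050*(2669.8 - 2208.1)/1000 = 39.702 MW
P = 39.702 MW


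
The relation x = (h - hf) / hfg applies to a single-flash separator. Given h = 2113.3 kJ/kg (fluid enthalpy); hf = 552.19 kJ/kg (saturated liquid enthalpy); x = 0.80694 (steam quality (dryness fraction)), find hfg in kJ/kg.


hfg = (h - hf) / x
hfg = (2113.3 - 552.19) / 0.80694
hfg = 1934.6 kJ/kg


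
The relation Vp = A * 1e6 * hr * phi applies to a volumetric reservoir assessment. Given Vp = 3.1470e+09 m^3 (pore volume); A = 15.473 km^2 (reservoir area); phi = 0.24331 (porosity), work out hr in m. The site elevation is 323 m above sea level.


hr = Vp / (A * 1e6 * phi)
hr = 3.1470e+09 / (15.473 * 1e6 * 0.24331)
hr = 835.92 m


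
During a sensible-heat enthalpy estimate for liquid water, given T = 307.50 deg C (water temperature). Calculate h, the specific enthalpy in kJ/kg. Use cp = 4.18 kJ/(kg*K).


h = cp * T
h = 4.18 * 307.50
h = 1285.3 kJ/kg


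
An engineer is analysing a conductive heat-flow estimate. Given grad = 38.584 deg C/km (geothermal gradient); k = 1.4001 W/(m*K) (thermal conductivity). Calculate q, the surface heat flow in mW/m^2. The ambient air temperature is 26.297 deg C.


q = k * grad / 1000
q = 1.4001 * 38.584 / 1000
q = 0.05402146 W/m^2
Convert: 0.05402146 W/m^2 * 1000.0 = 54.021 mW/m^2
q = 54.021 mW/m^2


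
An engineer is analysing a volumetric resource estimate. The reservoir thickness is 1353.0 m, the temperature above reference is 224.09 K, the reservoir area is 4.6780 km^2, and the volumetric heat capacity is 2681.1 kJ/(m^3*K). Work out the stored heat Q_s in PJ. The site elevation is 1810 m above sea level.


Step 1: Vr = A*1e6*hr = 4.678*1e6*1353.0 = 6.329334e+09 m^3
Step 2: Q_s = Vr*rhoc*dT/1e12 = 6.329334e+09*2681.1*224.09/1e12 = 3802.7 PJ
Q_s = 3802.7 PJ


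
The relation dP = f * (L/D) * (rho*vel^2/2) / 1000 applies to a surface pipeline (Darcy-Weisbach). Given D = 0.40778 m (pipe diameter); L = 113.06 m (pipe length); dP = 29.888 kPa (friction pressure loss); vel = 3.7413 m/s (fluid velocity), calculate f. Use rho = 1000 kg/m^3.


f = dP*1000 / ((L/D)*(rho*vel^2/2))
f = 29.888*1000 / ((113.06/0.40778)*(1000*3.7413^2/2))
f = 0.015403


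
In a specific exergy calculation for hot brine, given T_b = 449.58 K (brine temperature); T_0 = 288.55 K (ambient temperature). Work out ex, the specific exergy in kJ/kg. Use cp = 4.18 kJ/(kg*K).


ex = cp * ((T_b - T_0) - T_0 * ln(T_b/T_0))
ex = 4.18 * ((449.58 - 288.55) - 288.55 * ln(449.58/288.55))
ex = 138.25 kJ/kg


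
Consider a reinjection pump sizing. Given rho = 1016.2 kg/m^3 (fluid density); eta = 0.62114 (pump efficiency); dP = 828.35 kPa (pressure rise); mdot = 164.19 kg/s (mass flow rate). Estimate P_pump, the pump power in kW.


P_pump = mdot * dP / (rho * eta)
P_pump = 164.19 * 828.35 / (1016.2 * 0.62114)
P_pump = 215.47 kW


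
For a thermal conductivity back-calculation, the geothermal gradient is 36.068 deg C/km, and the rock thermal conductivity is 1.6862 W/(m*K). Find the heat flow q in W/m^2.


q = k * grad / 1000
q = 1.6862 * 36.068 / 1000
q = 0.060818 W/m^2


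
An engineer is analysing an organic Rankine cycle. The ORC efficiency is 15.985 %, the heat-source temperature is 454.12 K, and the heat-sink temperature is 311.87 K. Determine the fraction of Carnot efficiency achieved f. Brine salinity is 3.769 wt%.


f = (eta_orc/100) / (1 - Tc/Th)
f = (15.985/100) / (1 - 311.87/454.12)
f = 0.51031


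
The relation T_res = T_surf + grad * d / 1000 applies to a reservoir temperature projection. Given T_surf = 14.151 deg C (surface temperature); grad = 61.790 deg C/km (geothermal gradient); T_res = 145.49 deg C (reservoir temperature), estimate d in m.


d = (T_res - T_surf) / grad * 1000
d = (145.49 - 14.151) / 61.790 * 1000
d = 2125.6 m


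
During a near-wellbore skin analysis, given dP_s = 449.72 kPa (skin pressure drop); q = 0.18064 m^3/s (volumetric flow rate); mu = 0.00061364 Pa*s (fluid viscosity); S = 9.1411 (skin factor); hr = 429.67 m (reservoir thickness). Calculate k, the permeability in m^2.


k = S*q*mu / (2*pi*dP_s*1000*hr)
k = 9.1411*0.18064*0.00061364 / (2*pi*449.72*1000*429.67)
k = 8.3458e-13 m^2


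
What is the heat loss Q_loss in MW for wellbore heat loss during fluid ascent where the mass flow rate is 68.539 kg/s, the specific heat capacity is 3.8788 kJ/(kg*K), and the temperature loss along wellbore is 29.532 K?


Q_loss = mdot * cp * dT
Q_loss = 68.539 * 3.8788 * 29.532
Q_loss = 7851.055 kW
Convert: 7851.055 kW * 0.001 = 7.8511 MW
Q_loss = 7.8511 MW


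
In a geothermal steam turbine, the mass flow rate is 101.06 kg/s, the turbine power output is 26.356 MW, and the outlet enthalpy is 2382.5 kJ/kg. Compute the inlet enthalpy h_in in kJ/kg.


h_in = h_out + P * 1000 / mdot
h_in = 2382.5 + 26.356 * 1000 / 101.06
h_in = 2643.3 kJ/kg


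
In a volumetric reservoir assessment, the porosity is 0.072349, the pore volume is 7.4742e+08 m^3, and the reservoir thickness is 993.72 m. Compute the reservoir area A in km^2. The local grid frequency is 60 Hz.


A = Vp / (1e6 * hr * phi)
A = 7.4742e+08 / (1e6 * 993.72 * 0.072349)
A = 10.396 km^2


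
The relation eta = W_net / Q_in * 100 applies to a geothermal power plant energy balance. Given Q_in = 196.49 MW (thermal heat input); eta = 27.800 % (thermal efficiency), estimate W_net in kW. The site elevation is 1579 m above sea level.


W_net = eta / 100 * Q_in
W_net = 27.800 / 100 * 196.49
W_net = 54.62422 MW
Convert: 54.62422 MW * 1000.0 = 54624 kW
W_net = 54624 kW


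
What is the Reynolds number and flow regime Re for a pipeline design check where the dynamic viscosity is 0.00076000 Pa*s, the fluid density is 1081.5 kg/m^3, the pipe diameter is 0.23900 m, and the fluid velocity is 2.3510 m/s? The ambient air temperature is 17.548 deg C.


Step 1: Re = rho*vel*D/mu = 1081.5*2.351*0.239/0.00076 = 7.9958e+05
Step 2: Re = 7.9958e+05 > 4000, so flow is turbulent.
Re = 7.9958e+05 (turbulent)


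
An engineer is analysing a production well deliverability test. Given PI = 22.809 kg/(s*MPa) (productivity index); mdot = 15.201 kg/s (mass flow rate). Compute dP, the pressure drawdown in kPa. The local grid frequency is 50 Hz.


dP = mdot * 1000 / PI
dP = 15.201 * 1000 / 22.809
dP = 666.45 kPa


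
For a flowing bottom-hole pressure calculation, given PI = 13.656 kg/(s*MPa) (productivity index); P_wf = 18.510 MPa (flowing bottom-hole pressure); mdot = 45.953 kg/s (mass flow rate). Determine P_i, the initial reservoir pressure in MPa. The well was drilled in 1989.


P_i = P_wf + mdot / PI
P_i = 18.510 + 45.953 / 13.656
P_i = 21.875 MPa


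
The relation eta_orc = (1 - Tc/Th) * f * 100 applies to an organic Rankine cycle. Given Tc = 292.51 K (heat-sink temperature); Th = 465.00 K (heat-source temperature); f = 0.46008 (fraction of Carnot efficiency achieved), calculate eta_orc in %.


eta_orc = (1 - Tc/Th) * f * 100
eta_orc = (1 - 292.51/465.00) * 0.46008 * 100
eta_orc = 17.066 %


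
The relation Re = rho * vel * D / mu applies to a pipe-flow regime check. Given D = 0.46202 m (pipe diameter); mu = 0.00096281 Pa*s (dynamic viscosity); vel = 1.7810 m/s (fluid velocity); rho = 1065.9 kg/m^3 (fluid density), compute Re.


Re = rho * vel * D / mu
Re = 1065.9 * 1.7810 * 0.46202 / 0.00096281
Re = 9.1096e+05


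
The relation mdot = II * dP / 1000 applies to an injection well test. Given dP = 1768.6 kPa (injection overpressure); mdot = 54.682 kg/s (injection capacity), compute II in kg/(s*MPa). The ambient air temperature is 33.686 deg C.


II = mdot * 1000 / dP
II = 54.682 * 1000 / 1768.6
II = 30.918 kg/(s*MPa)


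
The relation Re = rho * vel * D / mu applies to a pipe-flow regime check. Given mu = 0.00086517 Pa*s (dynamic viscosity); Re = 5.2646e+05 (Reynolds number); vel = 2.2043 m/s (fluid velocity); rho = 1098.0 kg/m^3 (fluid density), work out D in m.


D = Re * mu / (rho * vel)
D = 5.2646e+05 * 0.00086517 / (1098.0 * 2.2043)
D = 0.18819 m


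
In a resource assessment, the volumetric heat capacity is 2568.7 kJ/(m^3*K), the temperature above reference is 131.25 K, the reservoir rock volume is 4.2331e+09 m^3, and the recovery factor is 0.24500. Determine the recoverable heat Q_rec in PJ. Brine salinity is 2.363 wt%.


Step 1: Q_s = Vr*rhoc*dT/1e12 = 4.2331e+09*2568.7*131.25/1e12 = 1427.155 PJ
Step 2: Q_rec = Q_s * RF = 1427.155 * 0.245 = 349.65 PJ
Q_rec = 349.65 PJ


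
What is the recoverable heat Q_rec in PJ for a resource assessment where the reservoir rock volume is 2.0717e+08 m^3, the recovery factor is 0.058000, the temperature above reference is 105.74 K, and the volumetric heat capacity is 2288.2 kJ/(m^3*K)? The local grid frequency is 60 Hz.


Step 1: Q_s = Vr*rhoc*dT/1e12 = 2.0717e+08*2288.2*105.74/1e12 = 50.12567 PJ
Step 2: Q_rec = Q_s * RF = 50.12567 * 0.058 = 2.9073 PJ
Q_rec = 2.9073 PJ


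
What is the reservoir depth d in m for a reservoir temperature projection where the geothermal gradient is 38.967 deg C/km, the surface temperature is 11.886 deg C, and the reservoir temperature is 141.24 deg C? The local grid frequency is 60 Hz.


d = (T_res - T_surf) / grad * 1000
d = (141.24 - 11.886) / 38.967 * 1000
d = 3319.6 m


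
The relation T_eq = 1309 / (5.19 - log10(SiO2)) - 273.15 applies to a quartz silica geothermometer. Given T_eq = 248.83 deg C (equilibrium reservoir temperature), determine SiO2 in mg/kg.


SiO2 = 10^(5.19 - 1309/(T_eq + 273.15))
SiO2 = 10^(5.19 - 1309/(248.83 + 273.15))
SiO2 = 481.11 mg/kg


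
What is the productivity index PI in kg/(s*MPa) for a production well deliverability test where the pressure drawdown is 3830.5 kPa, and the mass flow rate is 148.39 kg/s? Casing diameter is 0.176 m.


PI = mdot * 1000 / dP
PI = 148.39 * 1000 / 3830.5
PI = 38.739 kg/(s*MPa)


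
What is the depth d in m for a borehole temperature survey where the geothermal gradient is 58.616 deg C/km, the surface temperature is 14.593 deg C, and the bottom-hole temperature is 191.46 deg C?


d = (T_d - T_surf) / grad * 1000
d = (191.46 - 14.593) / 58.616 * 1000
d = 3017.4 m


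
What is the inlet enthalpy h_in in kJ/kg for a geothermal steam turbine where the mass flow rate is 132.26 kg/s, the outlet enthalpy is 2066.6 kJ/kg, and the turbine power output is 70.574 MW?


h_in = h_out + P * 1000 / mdot
h_in = 2066.6 + 70.574 * 1000 / 132.26
h_in = 2600.2 kJ/kg


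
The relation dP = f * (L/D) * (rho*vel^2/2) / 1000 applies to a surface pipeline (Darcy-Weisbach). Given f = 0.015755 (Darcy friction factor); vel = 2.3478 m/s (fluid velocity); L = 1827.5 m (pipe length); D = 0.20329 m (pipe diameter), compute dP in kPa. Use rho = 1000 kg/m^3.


dP = f * (L/D) * (rho*vel^2/2) / 1000
dP = 0.015755 * (1827.5/0.20329) * (1000*2.3478^2/2) / 1000
dP = 390.35 kPa


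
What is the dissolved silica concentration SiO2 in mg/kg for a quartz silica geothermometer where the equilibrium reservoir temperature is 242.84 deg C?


SiO2 = 10^(5.19 - 1309/(T_eq + 273.15))
SiO2 = 10^(5.19 - 1309/(242.84 + 273.15))
SiO2 = 449.91 mg/kg


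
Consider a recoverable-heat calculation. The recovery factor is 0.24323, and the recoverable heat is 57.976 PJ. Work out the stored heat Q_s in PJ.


Q_s = Q_rec / RF
Q_s = 57.976 / 0.24323
Q_s = 238.36 PJ


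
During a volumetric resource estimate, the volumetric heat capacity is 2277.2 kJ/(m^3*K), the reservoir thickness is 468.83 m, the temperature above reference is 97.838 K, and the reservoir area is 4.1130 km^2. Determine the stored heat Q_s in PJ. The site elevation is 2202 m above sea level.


Step 1: Vr = A*1e6*hr = 4.113*1e6*468.83 = 1.928298e+09 m^3
Step 2: Q_s = Vr*rhoc*dT/1e12 = 1.928298e+09*2277.2*97.838/1e12 = 429.62 PJ
Q_s = 429.62 PJ


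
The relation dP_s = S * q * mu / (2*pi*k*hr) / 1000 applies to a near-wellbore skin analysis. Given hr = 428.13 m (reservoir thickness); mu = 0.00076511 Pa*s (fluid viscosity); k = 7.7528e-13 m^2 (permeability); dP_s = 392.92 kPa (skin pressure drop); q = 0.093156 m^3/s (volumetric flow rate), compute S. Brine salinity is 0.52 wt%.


S = dP_s * 1000 * 2*pi*k*hr / (q*mu)
S = 392.92 * 1000 * 2*pi*7.7528e-13*428.13 / (0.093156*0.00076511)
S = 11.497


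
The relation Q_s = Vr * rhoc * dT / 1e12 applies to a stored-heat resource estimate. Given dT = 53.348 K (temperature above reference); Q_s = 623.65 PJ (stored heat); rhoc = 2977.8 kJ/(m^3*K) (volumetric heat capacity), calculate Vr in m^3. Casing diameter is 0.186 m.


Vr = Q_s * 1e12 / (rhoc * dT)
Vr = 623.65 * 1e12 / (2977.8 * 53.348)
Vr = 3.9258e+09 m^3


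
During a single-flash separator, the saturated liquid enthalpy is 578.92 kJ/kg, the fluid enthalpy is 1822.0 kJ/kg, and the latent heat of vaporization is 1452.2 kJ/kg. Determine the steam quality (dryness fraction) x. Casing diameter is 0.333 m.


x = (h - hf) / hfg
x = (1822.0 - 578.92) / 1452.2
x = 0.85600


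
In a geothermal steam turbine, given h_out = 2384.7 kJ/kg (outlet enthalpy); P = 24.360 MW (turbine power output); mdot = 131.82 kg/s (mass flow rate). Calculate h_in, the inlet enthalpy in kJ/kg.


h_in = h_out + P * 1000 / mdot
h_in = 2384.7 + 24.360 * 1000 / 131.82
h_in = 2569.5 kJ/kg


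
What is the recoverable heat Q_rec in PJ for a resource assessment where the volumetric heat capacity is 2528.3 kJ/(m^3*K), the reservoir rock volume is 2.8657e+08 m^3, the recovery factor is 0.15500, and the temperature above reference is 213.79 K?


Step 1: Q_s = Vr*rhoc*dT/1e12 = 2.8657e+08*2528.3*213.79/1e12 = 154.8983 PJ
Step 2: Q_rec = Q_s * RF = 154.8983 * 0.155 = 24.009 PJ
Q_rec = 24.009 PJ


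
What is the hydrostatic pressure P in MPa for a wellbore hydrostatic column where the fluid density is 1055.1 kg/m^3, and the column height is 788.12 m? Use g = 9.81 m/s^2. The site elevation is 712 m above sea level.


P = rho * g * h / 1e6
P = 1055.1 * 9.81 * 788.12 / 1e6
P = 8.1575 MPa


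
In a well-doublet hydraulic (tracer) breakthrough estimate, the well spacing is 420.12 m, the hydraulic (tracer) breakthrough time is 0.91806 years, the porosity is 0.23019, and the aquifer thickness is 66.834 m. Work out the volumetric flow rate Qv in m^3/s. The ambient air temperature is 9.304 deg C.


Qv = pi*hr*phi*L^2 / (3*t_bt*365.25*86400)
Qv = pi*66.834*0.23019*420.12^2 / (3*0.91806*365.25*86400)
Qv = 0.098149 m^3/s


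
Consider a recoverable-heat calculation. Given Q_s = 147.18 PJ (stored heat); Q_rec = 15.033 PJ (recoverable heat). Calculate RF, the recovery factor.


RF = Q_rec / Q_s
RF = 15.033 / 147.18
RF = 0.10214


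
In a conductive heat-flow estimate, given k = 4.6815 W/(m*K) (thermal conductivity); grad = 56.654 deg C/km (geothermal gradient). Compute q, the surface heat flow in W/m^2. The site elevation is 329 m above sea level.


q = k * grad / 1000
q = 4.6815 * 56.654 / 1000
q = 0.26523 W/m^2


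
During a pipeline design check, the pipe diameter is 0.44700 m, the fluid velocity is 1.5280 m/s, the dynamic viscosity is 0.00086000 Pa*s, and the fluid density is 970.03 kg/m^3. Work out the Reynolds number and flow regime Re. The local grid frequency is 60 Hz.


Step 1: Re = rho*vel*D/mu = 970.03*1.528*0.447/0.00086 = 7.7040e+05
Step 2: Re = 7.7040e+05 > 4000, so flow is turbulent.
Re = 7.7040e+05 (turbulent)


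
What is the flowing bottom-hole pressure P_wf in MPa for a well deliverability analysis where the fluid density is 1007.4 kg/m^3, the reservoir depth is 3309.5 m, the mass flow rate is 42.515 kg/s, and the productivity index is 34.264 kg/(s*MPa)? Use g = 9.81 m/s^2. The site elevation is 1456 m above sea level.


Step 1: P_i = rho*g*h/1e6 = 1007.4*9.81*3309.5/1e6 = 32.70644 MPa
Step 2: P_wf = P_i - mdot/PI = 32.70644 - 42.515/34.264 = 31.466 MPa
P_wf = 31.466 MPa


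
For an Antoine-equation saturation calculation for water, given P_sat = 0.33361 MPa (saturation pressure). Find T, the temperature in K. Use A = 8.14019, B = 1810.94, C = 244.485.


T = B / (A - log10(P_sat * 760 / 0.101325)) - C
T = 1810.94 / (8.14019 - log10(0.33361 * 760 / 0.101325)) - 244.485
T = 137.4205 deg C
Convert to K: 137.4205 + 273.15 = 410.57 K
T = 410.57 K


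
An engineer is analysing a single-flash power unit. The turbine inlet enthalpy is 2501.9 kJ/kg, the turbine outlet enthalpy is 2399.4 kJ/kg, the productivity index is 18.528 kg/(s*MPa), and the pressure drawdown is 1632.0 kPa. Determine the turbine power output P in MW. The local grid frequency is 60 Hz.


Step 1: mdot = PI * dP / 1000 = 18.528 * 1632.0 / 1000 = 30.23770 kg/s
Step 2: P = mdot*(h_in - h_out)/1000 = 30.23770*(2501.9 - 2399.4)/1000 = 3.0994 MW
P = 3.0994 MW


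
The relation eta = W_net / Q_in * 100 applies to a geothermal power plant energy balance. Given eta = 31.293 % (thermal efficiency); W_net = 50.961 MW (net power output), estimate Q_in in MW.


Q_in = W_net / (eta / 100)
Q_in = 50.961 / (31.293 / 100)
Q_in = 162.85 MW


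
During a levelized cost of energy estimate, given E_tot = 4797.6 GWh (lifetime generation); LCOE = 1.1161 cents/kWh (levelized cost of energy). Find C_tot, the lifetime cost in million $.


C_tot = LCOE / 100 * E_tot
C_tot = 1.1161 / 100 * 4797.6
C_tot = 53.546 million $


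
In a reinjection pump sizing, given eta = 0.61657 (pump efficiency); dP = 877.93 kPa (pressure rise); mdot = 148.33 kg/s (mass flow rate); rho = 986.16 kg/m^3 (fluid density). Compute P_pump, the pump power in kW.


P_pump = mdot * dP / (rho * eta)
P_pump = 148.33 * 877.93 / (986.16 * 0.61657)
P_pump = 214.17 kW


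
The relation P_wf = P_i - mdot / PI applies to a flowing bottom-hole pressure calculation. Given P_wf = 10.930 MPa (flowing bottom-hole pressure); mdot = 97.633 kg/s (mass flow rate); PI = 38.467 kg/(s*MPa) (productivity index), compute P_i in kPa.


P_i = P_wf + mdot / PI
P_i = 10.930 + 97.633 / 38.467
P_i = 13.46810 MPa
Convert: 13.46810 MPa * 1000.0 = 13468 kPa
P_i = 13468 kPa


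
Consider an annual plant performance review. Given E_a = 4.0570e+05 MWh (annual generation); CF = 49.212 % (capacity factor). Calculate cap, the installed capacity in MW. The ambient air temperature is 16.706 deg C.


cap = E_a / (CF/100 * 8760)
cap = 4.0570e+05 / (49.212/100 * 8760)
cap = 94.109 MW


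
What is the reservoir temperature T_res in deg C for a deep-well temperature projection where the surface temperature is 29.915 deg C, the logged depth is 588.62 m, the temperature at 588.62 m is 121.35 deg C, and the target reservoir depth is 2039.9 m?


Step 1: grad = (T_d1 - T_surf)/d1 * 1000 = (121.35 - 29.915)/588.62 * 1000 = 155.3379 deg C/km
Step 2: T_res = T_surf + grad*d2/1000 = 29.915 + 155.3379*2039.9/1000 = 346.79 deg C
T_res = 346.79 deg C


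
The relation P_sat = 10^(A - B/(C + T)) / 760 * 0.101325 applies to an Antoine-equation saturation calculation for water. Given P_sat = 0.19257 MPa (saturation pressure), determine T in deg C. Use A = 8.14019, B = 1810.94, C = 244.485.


T = B / (A - log10(P_sat * 760 / 0.101325)) - C
T = 1810.94 / (8.14019 - log10(0.19257 * 760 / 0.101325)) - 244.485
T = 119.12 deg C


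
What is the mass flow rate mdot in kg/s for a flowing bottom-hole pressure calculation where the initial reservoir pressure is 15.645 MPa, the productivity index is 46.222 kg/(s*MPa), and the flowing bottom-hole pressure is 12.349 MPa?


mdot = (P_i - P_wf) * PI
mdot = (15.645 - 12.349) * 46.222
mdot = 152.35 kg/s


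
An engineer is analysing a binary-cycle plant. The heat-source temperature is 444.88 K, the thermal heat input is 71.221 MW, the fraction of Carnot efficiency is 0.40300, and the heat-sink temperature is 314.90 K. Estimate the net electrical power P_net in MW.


Step 1: eta = (1 - Tc/Th)*f = (1 - 314.9/444.88)*0.403 = 0.1177440
Step 2: P_net = eta * Q_in = 0.1177440 * 71.221 = 8.3858 MW
P_net = 8.3858 MW


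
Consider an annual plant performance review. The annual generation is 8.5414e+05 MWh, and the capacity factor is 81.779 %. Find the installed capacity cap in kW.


cap = E_a / (CF/100 * 8760)
cap = 8.5414e+05 / (81.779/100 * 8760)
cap = 119.2293 MW
Convert: 119.2293 MW * 1000.0 = 1.1923e+05 kW
cap = 1.1923e+05 kW


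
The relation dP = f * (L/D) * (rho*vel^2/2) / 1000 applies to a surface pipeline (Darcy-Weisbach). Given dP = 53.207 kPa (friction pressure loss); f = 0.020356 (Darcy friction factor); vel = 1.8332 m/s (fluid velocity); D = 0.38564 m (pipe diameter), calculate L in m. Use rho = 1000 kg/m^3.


L = dP*1000*D / (f*rho*vel^2/2)
L = 53.207*1000*0.38564 / (0.020356*1000*1.8332^2/2)
L = 599.89 m


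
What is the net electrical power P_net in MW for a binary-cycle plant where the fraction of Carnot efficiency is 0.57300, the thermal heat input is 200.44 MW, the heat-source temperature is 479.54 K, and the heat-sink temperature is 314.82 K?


Step 1: eta = (1 - Tc/Th)*f = (1 - 314.82/479.54)*0.573 = 0.1968231
Step 2: P_net = eta * Q_in = 0.1968231 * 200.44 = 39.451 MW
P_net = 39.451 MW


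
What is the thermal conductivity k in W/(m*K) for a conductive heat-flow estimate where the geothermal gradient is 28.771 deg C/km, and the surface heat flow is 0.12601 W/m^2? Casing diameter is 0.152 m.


k = q * 1000 / grad
k = 0.12601 * 1000 / 28.771
k = 4.3798 W/(m*K)


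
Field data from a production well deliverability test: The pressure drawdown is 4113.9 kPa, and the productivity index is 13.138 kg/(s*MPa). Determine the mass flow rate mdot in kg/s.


mdot = PI * dP / 1000
mdot = 13.138 * 4113.9 / 1000
mdot = 54.048 kg/s


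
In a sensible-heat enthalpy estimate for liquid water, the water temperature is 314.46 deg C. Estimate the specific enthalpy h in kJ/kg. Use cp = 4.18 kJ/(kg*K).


h = cp * T
h = 4.18 * 314.46
h = 1314.4 kJ/kg


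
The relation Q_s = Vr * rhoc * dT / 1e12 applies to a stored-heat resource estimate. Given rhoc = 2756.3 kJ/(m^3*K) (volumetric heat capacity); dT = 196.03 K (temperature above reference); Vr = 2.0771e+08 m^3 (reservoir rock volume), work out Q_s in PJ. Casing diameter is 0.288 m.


Q_s = Vr * rhoc * dT / 1e12
Q_s = 2.0771e+08 * 2756.3 * 196.03 / 1e12
Q_s = 112.23 PJ


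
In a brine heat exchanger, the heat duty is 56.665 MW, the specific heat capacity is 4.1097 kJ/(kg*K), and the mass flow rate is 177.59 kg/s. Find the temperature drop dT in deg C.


dT = Q * 1000 / (mdot * cp)
dT = 56.665 * 1000 / (177.59 * 4.1097)
dT = 77.64013 K
Convert (temperature difference, 1 K = 1 deg C): 77.64013 K = 77.64013 deg C
dT = 77.640 deg C


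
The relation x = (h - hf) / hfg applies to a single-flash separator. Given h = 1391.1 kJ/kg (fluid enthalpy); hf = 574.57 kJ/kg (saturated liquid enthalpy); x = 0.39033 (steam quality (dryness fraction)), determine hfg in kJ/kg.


hfg = (h - hf) / x
hfg = (1391.1 - 574.57) / 0.39033
hfg = 2091.9 kJ/kg


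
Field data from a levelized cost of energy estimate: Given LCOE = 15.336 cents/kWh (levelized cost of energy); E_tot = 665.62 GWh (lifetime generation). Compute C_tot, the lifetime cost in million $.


C_tot = LCOE / 100 * E_tot
C_tot = 15.336 / 100 * 665.62
C_tot = 102.08 million $


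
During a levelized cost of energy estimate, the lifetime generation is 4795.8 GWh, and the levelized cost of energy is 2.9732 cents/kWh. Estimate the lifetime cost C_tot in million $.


C_tot = LCOE / 100 * E_tot
C_tot = 2.9732 / 100 * 4795.8
C_tot = 142.59 million $


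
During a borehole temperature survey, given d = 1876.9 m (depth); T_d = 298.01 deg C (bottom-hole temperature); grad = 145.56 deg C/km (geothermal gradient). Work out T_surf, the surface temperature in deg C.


T_surf = T_d - grad * d / 1000
T_surf = 298.01 - 145.56 * 1876.9 / 1000
T_surf = 24.808 deg C


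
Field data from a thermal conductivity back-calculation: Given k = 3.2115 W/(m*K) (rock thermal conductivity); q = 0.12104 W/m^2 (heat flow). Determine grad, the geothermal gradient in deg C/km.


grad = q / k * 1000
grad = 0.12104 / 3.2115 * 1000
grad = 37.690 deg C/km


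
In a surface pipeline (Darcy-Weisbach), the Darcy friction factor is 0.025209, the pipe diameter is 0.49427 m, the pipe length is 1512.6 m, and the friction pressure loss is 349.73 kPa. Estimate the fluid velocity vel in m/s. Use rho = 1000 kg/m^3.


vel = sqrt(dP*1000*2*D / (f*L*rho))
vel = sqrt(349.73*1000*2*0.49427 / (0.025209*1512.6*1000))
vel = 3.0111 m/s


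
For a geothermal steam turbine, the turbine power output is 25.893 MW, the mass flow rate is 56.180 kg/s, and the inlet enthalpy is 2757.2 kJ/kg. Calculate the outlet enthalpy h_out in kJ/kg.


h_out = h_in - P * 1000 / mdot
h_out = 2757.2 - 25.893 * 1000 / 56.180
h_out = 2296.3 kJ/kg


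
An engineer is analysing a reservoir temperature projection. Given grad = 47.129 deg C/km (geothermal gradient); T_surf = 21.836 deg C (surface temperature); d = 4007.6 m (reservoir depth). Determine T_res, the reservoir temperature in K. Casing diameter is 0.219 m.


T_res = T_surf + grad * d / 1000
T_res = 21.836 + 47.129 * 4007.6 / 1000
T_res = 210.7102 deg C
Convert to K: 210.7102 + 273.15 = 483.86 K
T_res = 483.86 K


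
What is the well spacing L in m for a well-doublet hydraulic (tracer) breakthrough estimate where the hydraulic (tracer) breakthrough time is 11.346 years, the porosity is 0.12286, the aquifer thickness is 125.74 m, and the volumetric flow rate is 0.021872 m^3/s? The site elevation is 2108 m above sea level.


L = sqrt(t_bt*365.25*86400*3*Qv / (pi*hr*phi))
L = sqrt(11.346*365.25*86400*3*0.021872 / (pi*125.74*0.12286))
L = 695.76 m


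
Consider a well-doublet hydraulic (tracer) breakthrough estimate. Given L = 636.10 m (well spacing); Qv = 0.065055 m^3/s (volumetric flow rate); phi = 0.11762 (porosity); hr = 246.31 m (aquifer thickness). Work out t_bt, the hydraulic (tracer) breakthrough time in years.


t_bt = pi * hr * phi * L^2 / (3 * Qv) / (365.25*86400)
t_bt = pi * 246.31 * 0.11762 * 636.10^2 / (3 * 0.065055) / (365.25*86400)
t_bt = 5.9794 years


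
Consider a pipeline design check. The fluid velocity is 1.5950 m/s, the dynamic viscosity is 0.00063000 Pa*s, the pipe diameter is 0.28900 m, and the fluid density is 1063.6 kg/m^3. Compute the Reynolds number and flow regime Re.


Step 1: Re = rho*vel*D/mu = 1063.6*1.595*0.289/0.00063 = 7.7821e+05
Step 2: Re = 7.7821e+05 > 4000, so flow is turbulent.
Re = 7.7821e+05 (turbulent)
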